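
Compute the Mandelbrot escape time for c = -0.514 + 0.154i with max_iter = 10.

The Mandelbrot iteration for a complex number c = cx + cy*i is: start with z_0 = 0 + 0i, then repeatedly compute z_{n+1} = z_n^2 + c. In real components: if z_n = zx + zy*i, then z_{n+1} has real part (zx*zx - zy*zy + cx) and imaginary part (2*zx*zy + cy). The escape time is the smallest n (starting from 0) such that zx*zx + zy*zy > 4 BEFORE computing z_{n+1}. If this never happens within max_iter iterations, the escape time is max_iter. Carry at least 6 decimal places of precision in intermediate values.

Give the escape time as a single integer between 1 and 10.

Answer: 10

Derivation:
z_0 = 0 + 0i, c = -0.5140 + 0.1540i
Iter 1: z = -0.5140 + 0.1540i, |z|^2 = 0.2879
Iter 2: z = -0.2735 + -0.0043i, |z|^2 = 0.0748
Iter 3: z = -0.4392 + 0.1564i, |z|^2 = 0.2173
Iter 4: z = -0.3455 + 0.0167i, |z|^2 = 0.1197
Iter 5: z = -0.3949 + 0.1425i, |z|^2 = 0.1762
Iter 6: z = -0.3784 + 0.0415i, |z|^2 = 0.1449
Iter 7: z = -0.3725 + 0.1226i, |z|^2 = 0.1538
Iter 8: z = -0.3902 + 0.0626i, |z|^2 = 0.1562
Iter 9: z = -0.3656 + 0.1051i, |z|^2 = 0.1447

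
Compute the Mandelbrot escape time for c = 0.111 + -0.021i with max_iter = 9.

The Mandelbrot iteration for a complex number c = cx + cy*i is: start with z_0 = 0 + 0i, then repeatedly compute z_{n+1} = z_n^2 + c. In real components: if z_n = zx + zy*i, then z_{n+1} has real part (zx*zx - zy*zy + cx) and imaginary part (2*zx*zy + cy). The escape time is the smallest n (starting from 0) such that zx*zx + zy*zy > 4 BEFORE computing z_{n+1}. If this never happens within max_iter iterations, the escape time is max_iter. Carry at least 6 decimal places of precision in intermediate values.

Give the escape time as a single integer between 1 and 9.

z_0 = 0 + 0i, c = 0.1110 + -0.0210i
Iter 1: z = 0.1110 + -0.0210i, |z|^2 = 0.0128
Iter 2: z = 0.1229 + -0.0257i, |z|^2 = 0.0158
Iter 3: z = 0.1254 + -0.0273i, |z|^2 = 0.0165
Iter 4: z = 0.1260 + -0.0279i, |z|^2 = 0.0166
Iter 5: z = 0.1261 + -0.0280i, |z|^2 = 0.0167
Iter 6: z = 0.1261 + -0.0281i, |z|^2 = 0.0167
Iter 7: z = 0.1261 + -0.0281i, |z|^2 = 0.0167
Iter 8: z = 0.1261 + -0.0281i, |z|^2 = 0.0167

Answer: 9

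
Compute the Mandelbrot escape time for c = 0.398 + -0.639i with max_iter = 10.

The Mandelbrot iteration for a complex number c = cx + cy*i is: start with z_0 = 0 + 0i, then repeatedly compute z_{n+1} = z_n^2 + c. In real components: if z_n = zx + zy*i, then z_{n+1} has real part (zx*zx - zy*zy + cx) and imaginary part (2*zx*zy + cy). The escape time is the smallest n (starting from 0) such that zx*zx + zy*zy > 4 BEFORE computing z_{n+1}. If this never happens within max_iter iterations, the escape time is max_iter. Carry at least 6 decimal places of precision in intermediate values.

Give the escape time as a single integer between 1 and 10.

Answer: 7

Derivation:
z_0 = 0 + 0i, c = 0.3980 + -0.6390i
Iter 1: z = 0.3980 + -0.6390i, |z|^2 = 0.5667
Iter 2: z = 0.1481 + -1.1476i, |z|^2 = 1.3390
Iter 3: z = -0.8972 + -0.9789i, |z|^2 = 1.7631
Iter 4: z = 0.2447 + 1.1174i, |z|^2 = 1.3085
Iter 5: z = -0.7908 + -0.0922i, |z|^2 = 0.6339
Iter 6: z = 1.0149 + -0.4932i, |z|^2 = 1.2732
Iter 7: z = 1.1848 + -1.6400i, |z|^2 = 4.0934
Escaped at iteration 7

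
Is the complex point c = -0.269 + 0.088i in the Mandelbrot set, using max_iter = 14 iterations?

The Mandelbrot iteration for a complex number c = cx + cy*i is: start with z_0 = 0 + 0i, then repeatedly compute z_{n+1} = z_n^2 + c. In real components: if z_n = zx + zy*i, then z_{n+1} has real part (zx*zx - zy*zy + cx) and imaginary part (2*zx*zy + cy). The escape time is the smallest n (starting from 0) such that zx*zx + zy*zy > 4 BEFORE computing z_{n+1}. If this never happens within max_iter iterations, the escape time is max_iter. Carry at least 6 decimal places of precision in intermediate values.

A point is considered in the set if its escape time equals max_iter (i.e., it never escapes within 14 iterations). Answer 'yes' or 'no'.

Answer: yes

Derivation:
z_0 = 0 + 0i, c = -0.2690 + 0.0880i
Iter 1: z = -0.2690 + 0.0880i, |z|^2 = 0.0801
Iter 2: z = -0.2044 + 0.0407i, |z|^2 = 0.0434
Iter 3: z = -0.2289 + 0.0714i, |z|^2 = 0.0575
Iter 4: z = -0.2217 + 0.0553i, |z|^2 = 0.0522
Iter 5: z = -0.2229 + 0.0635i, |z|^2 = 0.0537
Iter 6: z = -0.2233 + 0.0597i, |z|^2 = 0.0534
Iter 7: z = -0.2227 + 0.0613i, |z|^2 = 0.0533
Iter 8: z = -0.2232 + 0.0607i, |z|^2 = 0.0535
Iter 9: z = -0.2229 + 0.0609i, |z|^2 = 0.0534
Iter 10: z = -0.2230 + 0.0608i, |z|^2 = 0.0534
Iter 11: z = -0.2230 + 0.0609i, |z|^2 = 0.0534
Iter 12: z = -0.2230 + 0.0609i, |z|^2 = 0.0534
Iter 13: z = -0.2230 + 0.0609i, |z|^2 = 0.0534
Did not escape in 14 iterations → in set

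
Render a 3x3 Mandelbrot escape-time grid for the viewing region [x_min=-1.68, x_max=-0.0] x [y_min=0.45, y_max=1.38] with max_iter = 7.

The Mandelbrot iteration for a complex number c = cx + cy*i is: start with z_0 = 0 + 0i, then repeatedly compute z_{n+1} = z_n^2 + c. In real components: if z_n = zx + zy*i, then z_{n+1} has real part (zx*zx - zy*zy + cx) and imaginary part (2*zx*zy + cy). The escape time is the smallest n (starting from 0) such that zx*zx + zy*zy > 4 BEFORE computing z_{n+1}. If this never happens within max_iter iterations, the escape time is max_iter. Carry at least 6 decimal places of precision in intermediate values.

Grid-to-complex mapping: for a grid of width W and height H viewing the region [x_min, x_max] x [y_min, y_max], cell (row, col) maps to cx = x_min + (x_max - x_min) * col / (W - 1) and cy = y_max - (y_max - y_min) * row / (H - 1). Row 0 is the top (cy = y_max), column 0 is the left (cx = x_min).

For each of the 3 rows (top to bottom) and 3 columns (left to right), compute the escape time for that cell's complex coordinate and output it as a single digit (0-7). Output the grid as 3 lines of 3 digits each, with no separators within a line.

(row=0, col=0): c = -1.6800 + 1.3800i → escape time 1
(row=0, col=1): c = -0.8400 + 1.3800i → escape time 2
(row=0, col=2): c = 0.0000 + 1.3800i → escape time 2
(row=1, col=0): c = -1.6800 + 0.9150i → escape time 2
(row=1, col=1): c = -0.8400 + 0.9150i → escape time 3
(row=1, col=2): c = 0.0000 + 0.9150i → escape time 7
(row=2, col=0): c = -1.6800 + 0.4500i → escape time 3
(row=2, col=1): c = -0.8400 + 0.4500i → escape time 6
(row=2, col=2): c = 0.0000 + 0.4500i → escape time 7

Answer: 122
237
367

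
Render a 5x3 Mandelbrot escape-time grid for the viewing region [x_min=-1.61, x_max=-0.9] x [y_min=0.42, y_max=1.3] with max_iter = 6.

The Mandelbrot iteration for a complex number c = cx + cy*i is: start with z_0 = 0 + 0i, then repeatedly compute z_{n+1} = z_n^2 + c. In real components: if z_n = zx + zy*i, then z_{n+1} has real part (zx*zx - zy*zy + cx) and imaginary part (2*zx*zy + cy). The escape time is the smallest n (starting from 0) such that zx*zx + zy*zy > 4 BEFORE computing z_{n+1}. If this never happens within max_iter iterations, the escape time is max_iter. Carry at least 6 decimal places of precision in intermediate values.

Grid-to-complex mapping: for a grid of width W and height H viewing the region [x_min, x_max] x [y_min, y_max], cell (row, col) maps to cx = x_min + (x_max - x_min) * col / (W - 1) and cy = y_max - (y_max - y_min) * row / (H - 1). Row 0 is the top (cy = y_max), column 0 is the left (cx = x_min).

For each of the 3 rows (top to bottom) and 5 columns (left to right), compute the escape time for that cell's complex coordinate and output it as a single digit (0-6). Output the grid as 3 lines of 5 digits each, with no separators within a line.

Answer: 12222
33333
34666

Derivation:
(row=0, col=0): c = -1.6100 + 1.3000i → escape time 1
(row=0, col=1): c = -1.4325 + 1.3000i → escape time 2
(row=0, col=2): c = -1.2550 + 1.3000i → escape time 2
(row=0, col=3): c = -1.0775 + 1.3000i → escape time 2
(row=0, col=4): c = -0.9000 + 1.3000i → escape time 2
(row=1, col=0): c = -1.6100 + 0.8600i → escape time 3
(row=1, col=1): c = -1.4325 + 0.8600i → escape time 3
(row=1, col=2): c = -1.2550 + 0.8600i → escape time 3
(row=1, col=3): c = -1.0775 + 0.8600i → escape time 3
(row=1, col=4): c = -0.9000 + 0.8600i → escape time 3
(row=2, col=0): c = -1.6100 + 0.4200i → escape time 3
(row=2, col=1): c = -1.4325 + 0.4200i → escape time 4
(row=2, col=2): c = -1.2550 + 0.4200i → escape time 6
(row=2, col=3): c = -1.0775 + 0.4200i → escape time 6
(row=2, col=4): c = -0.9000 + 0.4200i → escape time 6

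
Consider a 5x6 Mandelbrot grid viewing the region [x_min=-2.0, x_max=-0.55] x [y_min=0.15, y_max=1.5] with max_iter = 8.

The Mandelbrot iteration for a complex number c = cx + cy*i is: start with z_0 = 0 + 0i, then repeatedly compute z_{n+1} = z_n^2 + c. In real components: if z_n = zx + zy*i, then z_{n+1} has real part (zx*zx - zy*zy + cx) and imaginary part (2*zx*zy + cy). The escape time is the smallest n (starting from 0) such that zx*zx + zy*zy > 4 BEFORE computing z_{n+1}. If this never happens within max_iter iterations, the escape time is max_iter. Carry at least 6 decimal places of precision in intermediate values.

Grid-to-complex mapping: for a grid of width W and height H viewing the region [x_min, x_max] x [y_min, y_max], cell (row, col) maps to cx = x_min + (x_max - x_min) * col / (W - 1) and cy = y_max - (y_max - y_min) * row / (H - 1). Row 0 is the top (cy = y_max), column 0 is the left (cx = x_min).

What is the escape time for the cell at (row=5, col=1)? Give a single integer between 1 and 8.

Answer: 5

Derivation:
z_0 = 0 + 0i, c = -1.6375 + 0.1500i
Iter 1: z = -1.6375 + 0.1500i, |z|^2 = 2.7039
Iter 2: z = 1.0214 + -0.3412i, |z|^2 = 1.1597
Iter 3: z = -0.7107 + -0.5471i, |z|^2 = 0.8044
Iter 4: z = -1.4318 + 0.9276i, |z|^2 = 2.9105
Iter 5: z = -0.4481 + -2.5063i, |z|^2 = 6.4824
Escaped at iteration 5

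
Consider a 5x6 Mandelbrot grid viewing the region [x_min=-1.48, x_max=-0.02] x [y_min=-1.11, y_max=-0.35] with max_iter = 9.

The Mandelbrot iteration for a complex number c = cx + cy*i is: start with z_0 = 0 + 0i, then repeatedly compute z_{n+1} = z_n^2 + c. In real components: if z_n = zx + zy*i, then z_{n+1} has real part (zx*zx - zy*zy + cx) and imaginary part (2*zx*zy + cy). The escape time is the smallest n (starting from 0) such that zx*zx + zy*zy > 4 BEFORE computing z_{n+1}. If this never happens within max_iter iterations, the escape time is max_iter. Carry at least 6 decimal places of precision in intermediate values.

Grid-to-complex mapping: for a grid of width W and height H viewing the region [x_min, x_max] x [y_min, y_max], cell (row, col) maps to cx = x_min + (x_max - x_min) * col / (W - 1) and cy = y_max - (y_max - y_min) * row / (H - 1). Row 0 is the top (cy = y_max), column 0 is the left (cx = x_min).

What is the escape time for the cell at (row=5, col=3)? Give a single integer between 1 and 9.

Answer: 4

Derivation:
z_0 = 0 + 0i, c = -0.3850 + -1.1100i
Iter 1: z = -0.3850 + -1.1100i, |z|^2 = 1.3803
Iter 2: z = -1.4689 + -0.2553i, |z|^2 = 2.2228
Iter 3: z = 1.7074 + -0.3600i, |z|^2 = 3.0449
Iter 4: z = 2.4007 + -2.3393i, |z|^2 = 11.2356
Escaped at iteration 4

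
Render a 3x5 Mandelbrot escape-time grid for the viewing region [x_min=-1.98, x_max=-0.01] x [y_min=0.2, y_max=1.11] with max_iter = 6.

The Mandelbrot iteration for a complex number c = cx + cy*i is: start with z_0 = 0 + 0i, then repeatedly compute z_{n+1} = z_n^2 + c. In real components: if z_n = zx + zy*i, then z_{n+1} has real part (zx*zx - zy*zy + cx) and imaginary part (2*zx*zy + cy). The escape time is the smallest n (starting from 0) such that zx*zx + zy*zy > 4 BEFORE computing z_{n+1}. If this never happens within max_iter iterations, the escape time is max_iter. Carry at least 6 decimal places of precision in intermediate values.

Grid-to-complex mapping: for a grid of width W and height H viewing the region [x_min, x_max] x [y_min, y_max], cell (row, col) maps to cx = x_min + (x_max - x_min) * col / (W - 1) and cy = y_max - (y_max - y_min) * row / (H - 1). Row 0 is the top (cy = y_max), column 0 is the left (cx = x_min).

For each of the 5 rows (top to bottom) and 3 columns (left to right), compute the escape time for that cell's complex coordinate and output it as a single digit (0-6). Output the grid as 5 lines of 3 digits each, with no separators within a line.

Answer: 134
136
146
166
366

Derivation:
(row=0, col=0): c = -1.9800 + 1.1100i → escape time 1
(row=0, col=1): c = -0.9950 + 1.1100i → escape time 3
(row=0, col=2): c = -0.0100 + 1.1100i → escape time 4
(row=1, col=0): c = -1.9800 + 0.8825i → escape time 1
(row=1, col=1): c = -0.9950 + 0.8825i → escape time 3
(row=1, col=2): c = -0.0100 + 0.8825i → escape time 6
(row=2, col=0): c = -1.9800 + 0.6550i → escape time 1
(row=2, col=1): c = -0.9950 + 0.6550i → escape time 4
(row=2, col=2): c = -0.0100 + 0.6550i → escape time 6
(row=3, col=0): c = -1.9800 + 0.4275i → escape time 1
(row=3, col=1): c = -0.9950 + 0.4275i → escape time 6
(row=3, col=2): c = -0.0100 + 0.4275i → escape time 6
(row=4, col=0): c = -1.9800 + 0.2000i → escape time 3
(row=4, col=1): c = -0.9950 + 0.2000i → escape time 6
(row=4, col=2): c = -0.0100 + 0.2000i → escape time 6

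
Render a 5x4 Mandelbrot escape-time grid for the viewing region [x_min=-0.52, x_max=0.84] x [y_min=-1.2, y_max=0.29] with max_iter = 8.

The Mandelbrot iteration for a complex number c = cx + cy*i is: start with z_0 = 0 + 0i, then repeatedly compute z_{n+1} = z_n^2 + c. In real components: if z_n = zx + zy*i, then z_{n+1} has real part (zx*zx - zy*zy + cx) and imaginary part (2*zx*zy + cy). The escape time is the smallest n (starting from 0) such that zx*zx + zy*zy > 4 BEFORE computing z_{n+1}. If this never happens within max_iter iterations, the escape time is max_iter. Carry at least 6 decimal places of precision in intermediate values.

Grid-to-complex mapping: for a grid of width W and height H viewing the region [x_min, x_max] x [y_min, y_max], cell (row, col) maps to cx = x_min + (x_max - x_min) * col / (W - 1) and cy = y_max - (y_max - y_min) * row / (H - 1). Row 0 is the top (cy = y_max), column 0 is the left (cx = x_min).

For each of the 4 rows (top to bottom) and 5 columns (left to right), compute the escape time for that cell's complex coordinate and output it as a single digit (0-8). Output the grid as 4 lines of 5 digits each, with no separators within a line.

(row=0, col=0): c = -0.5200 + 0.2900i → escape time 8
(row=0, col=1): c = -0.1800 + 0.2900i → escape time 8
(row=0, col=2): c = 0.1600 + 0.2900i → escape time 8
(row=0, col=3): c = 0.5000 + 0.2900i → escape time 5
(row=0, col=4): c = 0.8400 + 0.2900i → escape time 3
(row=1, col=0): c = -0.5200 + -0.2067i → escape time 8
(row=1, col=1): c = -0.1800 + -0.2067i → escape time 8
(row=1, col=2): c = 0.1600 + -0.2067i → escape time 8
(row=1, col=3): c = 0.5000 + -0.2067i → escape time 5
(row=1, col=4): c = 0.8400 + -0.2067i → escape time 3
(row=2, col=0): c = -0.5200 + -0.7033i → escape time 8
(row=2, col=1): c = -0.1800 + -0.7033i → escape time 8
(row=2, col=2): c = 0.1600 + -0.7033i → escape time 7
(row=2, col=3): c = 0.5000 + -0.7033i → escape time 3
(row=2, col=4): c = 0.8400 + -0.7033i → escape time 2
(row=3, col=0): c = -0.5200 + -1.2000i → escape time 3
(row=3, col=1): c = -0.1800 + -1.2000i → escape time 3
(row=3, col=2): c = 0.1600 + -1.2000i → escape time 2
(row=3, col=3): c = 0.5000 + -1.2000i → escape time 2
(row=3, col=4): c = 0.8400 + -1.2000i → escape time 2

Answer: 88853
88853
88732
33222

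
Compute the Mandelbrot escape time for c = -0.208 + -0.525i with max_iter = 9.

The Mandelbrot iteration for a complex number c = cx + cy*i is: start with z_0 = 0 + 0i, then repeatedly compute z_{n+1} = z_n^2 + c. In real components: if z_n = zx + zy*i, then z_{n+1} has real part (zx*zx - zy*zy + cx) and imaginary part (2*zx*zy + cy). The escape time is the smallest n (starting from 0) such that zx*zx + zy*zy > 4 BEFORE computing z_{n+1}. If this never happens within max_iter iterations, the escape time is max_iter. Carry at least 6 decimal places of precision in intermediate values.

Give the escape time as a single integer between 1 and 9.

Answer: 9

Derivation:
z_0 = 0 + 0i, c = -0.2080 + -0.5250i
Iter 1: z = -0.2080 + -0.5250i, |z|^2 = 0.3189
Iter 2: z = -0.4404 + -0.3066i, |z|^2 = 0.2879
Iter 3: z = -0.1081 + -0.2550i, |z|^2 = 0.0767
Iter 4: z = -0.2613 + -0.4699i, |z|^2 = 0.2891
Iter 5: z = -0.3605 + -0.2794i, |z|^2 = 0.2080
Iter 6: z = -0.1561 + -0.3235i, |z|^2 = 0.1291
Iter 7: z = -0.2883 + -0.4240i, |z|^2 = 0.2629
Iter 8: z = -0.3046 + -0.2805i, |z|^2 = 0.1715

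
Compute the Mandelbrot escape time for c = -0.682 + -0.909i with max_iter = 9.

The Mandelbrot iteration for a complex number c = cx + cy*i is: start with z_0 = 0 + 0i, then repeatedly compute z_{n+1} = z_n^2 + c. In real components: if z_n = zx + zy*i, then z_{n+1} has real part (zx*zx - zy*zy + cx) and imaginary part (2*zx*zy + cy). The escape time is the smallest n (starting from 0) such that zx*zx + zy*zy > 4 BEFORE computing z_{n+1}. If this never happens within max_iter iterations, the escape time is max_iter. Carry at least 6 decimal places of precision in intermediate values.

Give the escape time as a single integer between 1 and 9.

Answer: 4

Derivation:
z_0 = 0 + 0i, c = -0.6820 + -0.9090i
Iter 1: z = -0.6820 + -0.9090i, |z|^2 = 1.2914
Iter 2: z = -1.0432 + 0.3309i, |z|^2 = 1.1977
Iter 3: z = 0.2967 + -1.5993i, |z|^2 = 2.6458
Iter 4: z = -3.1518 + -1.8580i, |z|^2 = 13.3859
Escaped at iteration 4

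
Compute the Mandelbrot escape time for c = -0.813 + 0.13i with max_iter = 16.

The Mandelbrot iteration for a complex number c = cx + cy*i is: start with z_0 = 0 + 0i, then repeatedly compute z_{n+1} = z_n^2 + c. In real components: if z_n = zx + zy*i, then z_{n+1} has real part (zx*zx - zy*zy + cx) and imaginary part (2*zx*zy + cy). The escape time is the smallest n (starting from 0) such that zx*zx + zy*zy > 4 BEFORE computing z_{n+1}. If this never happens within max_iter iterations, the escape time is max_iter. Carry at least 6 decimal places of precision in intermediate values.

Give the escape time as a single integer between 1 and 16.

Answer: 16

Derivation:
z_0 = 0 + 0i, c = -0.8130 + 0.1300i
Iter 1: z = -0.8130 + 0.1300i, |z|^2 = 0.6779
Iter 2: z = -0.1689 + -0.0814i, |z|^2 = 0.0352
Iter 3: z = -0.7911 + 0.1575i, |z|^2 = 0.6506
Iter 4: z = -0.2120 + -0.1192i, |z|^2 = 0.0591
Iter 5: z = -0.7823 + 0.1805i, |z|^2 = 0.6445
Iter 6: z = -0.2337 + -0.1524i, |z|^2 = 0.0778
Iter 7: z = -0.7816 + 0.2012i, |z|^2 = 0.6515
Iter 8: z = -0.2425 + -0.1846i, |z|^2 = 0.0929
Iter 9: z = -0.7883 + 0.2195i, |z|^2 = 0.6695
Iter 10: z = -0.2398 + -0.2161i, |z|^2 = 0.1042
Iter 11: z = -0.8022 + 0.2337i, |z|^2 = 0.6981
Iter 12: z = -0.2241 + -0.2449i, |z|^2 = 0.1102
Iter 13: z = -0.8227 + 0.2398i, |z|^2 = 0.7344
Iter 14: z = -0.1936 + -0.2645i, |z|^2 = 0.1074
Iter 15: z = -0.8455 + 0.2324i, |z|^2 = 0.7689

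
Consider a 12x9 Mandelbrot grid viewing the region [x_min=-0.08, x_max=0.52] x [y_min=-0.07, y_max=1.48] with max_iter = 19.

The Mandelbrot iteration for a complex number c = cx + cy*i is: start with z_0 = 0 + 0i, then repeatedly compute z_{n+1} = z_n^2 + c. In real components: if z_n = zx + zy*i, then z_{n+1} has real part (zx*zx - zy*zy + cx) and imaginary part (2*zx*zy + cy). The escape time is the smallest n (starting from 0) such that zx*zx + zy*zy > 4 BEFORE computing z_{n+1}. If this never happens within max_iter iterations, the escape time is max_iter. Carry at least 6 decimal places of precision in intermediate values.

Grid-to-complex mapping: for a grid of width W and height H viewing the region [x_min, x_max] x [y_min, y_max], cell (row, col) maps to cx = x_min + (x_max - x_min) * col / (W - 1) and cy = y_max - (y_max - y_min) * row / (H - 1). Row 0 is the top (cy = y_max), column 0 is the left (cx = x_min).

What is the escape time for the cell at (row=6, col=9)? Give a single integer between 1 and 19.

z_0 = 0 + 0i, c = 0.4109 + 0.3175i
Iter 1: z = 0.4109 + 0.3175i, |z|^2 = 0.2697
Iter 2: z = 0.4789 + 0.5784i, |z|^2 = 0.5640
Iter 3: z = 0.3057 + 0.8716i, |z|^2 = 0.8531
Iter 4: z = -0.2553 + 0.8504i, |z|^2 = 0.7884
Iter 5: z = -0.2471 + -0.1167i, |z|^2 = 0.0747
Iter 6: z = 0.4584 + 0.3752i, |z|^2 = 0.3509
Iter 7: z = 0.4803 + 0.6614i, |z|^2 = 0.6682
Iter 8: z = 0.2041 + 0.9528i, |z|^2 = 0.9495
Iter 9: z = -0.4553 + 0.7064i, |z|^2 = 0.7063
Iter 10: z = 0.1193 + -0.3258i, |z|^2 = 0.1204
Iter 11: z = 0.3190 + 0.2398i, |z|^2 = 0.1593
Iter 12: z = 0.4552 + 0.4705i, |z|^2 = 0.4285
Iter 13: z = 0.3967 + 0.7458i, |z|^2 = 0.7136
Iter 14: z = 0.0121 + 0.9093i, |z|^2 = 0.8269
Iter 15: z = -0.4157 + 0.3395i, |z|^2 = 0.2881
Iter 16: z = 0.4685 + 0.0352i, |z|^2 = 0.2207
Iter 17: z = 0.6291 + 0.3505i, |z|^2 = 0.5186
Iter 18: z = 0.6838 + 0.7585i, |z|^2 = 1.0430

Answer: 19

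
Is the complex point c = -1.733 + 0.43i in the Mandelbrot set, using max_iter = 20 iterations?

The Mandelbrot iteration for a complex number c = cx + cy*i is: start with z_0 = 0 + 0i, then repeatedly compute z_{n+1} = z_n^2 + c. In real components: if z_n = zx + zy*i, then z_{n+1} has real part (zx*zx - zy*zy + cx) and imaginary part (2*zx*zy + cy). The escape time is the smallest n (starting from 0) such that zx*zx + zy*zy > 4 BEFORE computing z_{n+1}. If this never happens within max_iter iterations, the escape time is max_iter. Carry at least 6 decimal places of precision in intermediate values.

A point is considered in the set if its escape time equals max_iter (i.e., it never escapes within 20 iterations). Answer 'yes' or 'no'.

z_0 = 0 + 0i, c = -1.7330 + 0.4300i
Iter 1: z = -1.7330 + 0.4300i, |z|^2 = 3.1882
Iter 2: z = 1.0854 + -1.0604i, |z|^2 = 2.3025
Iter 3: z = -1.6793 + -1.8718i, |z|^2 = 6.3240
Escaped at iteration 3

Answer: no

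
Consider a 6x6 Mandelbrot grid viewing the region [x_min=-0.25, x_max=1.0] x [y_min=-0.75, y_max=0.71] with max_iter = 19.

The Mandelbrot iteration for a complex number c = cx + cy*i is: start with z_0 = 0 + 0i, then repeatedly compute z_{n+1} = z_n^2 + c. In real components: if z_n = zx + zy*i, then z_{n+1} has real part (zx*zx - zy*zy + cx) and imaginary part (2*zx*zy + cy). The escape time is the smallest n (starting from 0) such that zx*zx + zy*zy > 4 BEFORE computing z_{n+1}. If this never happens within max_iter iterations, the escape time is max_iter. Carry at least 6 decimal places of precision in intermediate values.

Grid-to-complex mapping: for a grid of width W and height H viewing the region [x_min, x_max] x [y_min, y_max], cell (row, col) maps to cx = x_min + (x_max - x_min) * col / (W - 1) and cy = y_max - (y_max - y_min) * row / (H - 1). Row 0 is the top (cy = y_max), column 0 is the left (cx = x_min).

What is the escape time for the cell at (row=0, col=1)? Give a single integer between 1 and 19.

Answer: 13

Derivation:
z_0 = 0 + 0i, c = 0.0000 + 0.7100i
Iter 1: z = 0.0000 + 0.7100i, |z|^2 = 0.5041
Iter 2: z = -0.5041 + 0.7100i, |z|^2 = 0.7582
Iter 3: z = -0.2500 + -0.0058i, |z|^2 = 0.0625
Iter 4: z = 0.0625 + 0.7129i, |z|^2 = 0.5121
Iter 5: z = -0.5043 + 0.7991i, |z|^2 = 0.8928
Iter 6: z = -0.3841 + -0.0960i, |z|^2 = 0.1568
Iter 7: z = 0.1383 + 0.7837i, |z|^2 = 0.6334
Iter 8: z = -0.5951 + 0.9268i, |z|^2 = 1.2132
Iter 9: z = -0.5049 + -0.3932i, |z|^2 = 0.4095
Iter 10: z = 0.1003 + 1.1070i, |z|^2 = 1.2355
Iter 11: z = -1.2154 + 0.9321i, |z|^2 = 2.3460
Iter 12: z = 0.6083 + -1.5557i, |z|^2 = 2.7904
Iter 13: z = -2.0503 + -1.1828i, |z|^2 = 5.6027
Escaped at iteration 13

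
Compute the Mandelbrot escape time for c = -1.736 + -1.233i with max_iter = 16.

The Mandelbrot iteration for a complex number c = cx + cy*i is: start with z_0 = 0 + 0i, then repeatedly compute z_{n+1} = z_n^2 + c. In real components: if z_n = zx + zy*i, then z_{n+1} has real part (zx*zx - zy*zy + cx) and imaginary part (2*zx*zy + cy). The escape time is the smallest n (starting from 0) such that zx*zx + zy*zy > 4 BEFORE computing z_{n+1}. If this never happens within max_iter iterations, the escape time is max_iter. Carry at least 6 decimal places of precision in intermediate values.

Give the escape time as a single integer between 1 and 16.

Answer: 1

Derivation:
z_0 = 0 + 0i, c = -1.7360 + -1.2330i
Iter 1: z = -1.7360 + -1.2330i, |z|^2 = 4.5340
Escaped at iteration 1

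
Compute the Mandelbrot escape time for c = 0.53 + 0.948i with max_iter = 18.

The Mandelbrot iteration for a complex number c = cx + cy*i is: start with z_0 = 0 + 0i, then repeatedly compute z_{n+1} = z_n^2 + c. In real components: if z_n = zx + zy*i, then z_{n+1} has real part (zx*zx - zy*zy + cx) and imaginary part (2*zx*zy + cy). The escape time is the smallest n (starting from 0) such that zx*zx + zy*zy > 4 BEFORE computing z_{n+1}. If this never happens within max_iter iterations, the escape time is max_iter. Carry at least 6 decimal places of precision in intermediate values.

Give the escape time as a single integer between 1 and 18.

Answer: 3

Derivation:
z_0 = 0 + 0i, c = 0.5300 + 0.9480i
Iter 1: z = 0.5300 + 0.9480i, |z|^2 = 1.1796
Iter 2: z = -0.0878 + 1.9529i, |z|^2 = 3.8214
Iter 3: z = -3.2760 + 0.6051i, |z|^2 = 11.0985
Escaped at iteration 3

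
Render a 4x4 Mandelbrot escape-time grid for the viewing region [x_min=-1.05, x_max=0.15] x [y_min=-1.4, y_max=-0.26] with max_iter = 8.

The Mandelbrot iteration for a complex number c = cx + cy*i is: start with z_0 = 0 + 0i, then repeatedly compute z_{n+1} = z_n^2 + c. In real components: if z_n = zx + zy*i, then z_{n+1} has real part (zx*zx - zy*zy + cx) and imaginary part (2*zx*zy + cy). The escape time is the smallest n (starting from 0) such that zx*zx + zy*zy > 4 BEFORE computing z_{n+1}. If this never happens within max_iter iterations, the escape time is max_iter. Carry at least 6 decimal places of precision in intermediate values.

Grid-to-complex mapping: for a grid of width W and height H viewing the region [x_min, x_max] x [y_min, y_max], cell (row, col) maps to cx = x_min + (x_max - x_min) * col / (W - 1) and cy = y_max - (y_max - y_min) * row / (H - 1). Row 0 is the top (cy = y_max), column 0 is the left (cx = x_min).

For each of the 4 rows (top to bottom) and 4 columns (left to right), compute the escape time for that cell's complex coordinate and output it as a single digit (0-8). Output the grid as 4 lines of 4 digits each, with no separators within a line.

(row=0, col=0): c = -1.0500 + -0.2600i → escape time 8
(row=0, col=1): c = -0.6500 + -0.2600i → escape time 8
(row=0, col=2): c = -0.2500 + -0.2600i → escape time 8
(row=0, col=3): c = 0.1500 + -0.2600i → escape time 8
(row=1, col=0): c = -1.0500 + -0.6400i → escape time 4
(row=1, col=1): c = -0.6500 + -0.6400i → escape time 7
(row=1, col=2): c = -0.2500 + -0.6400i → escape time 8
(row=1, col=3): c = 0.1500 + -0.6400i → escape time 8
(row=2, col=0): c = -1.0500 + -1.0200i → escape time 3
(row=2, col=1): c = -0.6500 + -1.0200i → escape time 4
(row=2, col=2): c = -0.2500 + -1.0200i → escape time 6
(row=2, col=3): c = 0.1500 + -1.0200i → escape time 4
(row=3, col=0): c = -1.0500 + -1.4000i → escape time 2
(row=3, col=1): c = -0.6500 + -1.4000i → escape time 2
(row=3, col=2): c = -0.2500 + -1.4000i → escape time 2
(row=3, col=3): c = 0.1500 + -1.4000i → escape time 2

Answer: 8888
4788
3464
2222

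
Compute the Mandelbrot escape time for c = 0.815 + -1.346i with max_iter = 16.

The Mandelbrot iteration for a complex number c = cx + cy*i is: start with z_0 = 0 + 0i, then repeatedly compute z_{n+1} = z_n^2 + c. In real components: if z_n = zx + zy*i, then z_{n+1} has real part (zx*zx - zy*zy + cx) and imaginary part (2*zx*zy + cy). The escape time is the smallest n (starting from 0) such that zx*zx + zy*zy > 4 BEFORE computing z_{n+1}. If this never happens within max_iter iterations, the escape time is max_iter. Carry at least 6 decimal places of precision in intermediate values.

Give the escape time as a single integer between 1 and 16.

z_0 = 0 + 0i, c = 0.8150 + -1.3460i
Iter 1: z = 0.8150 + -1.3460i, |z|^2 = 2.4759
Iter 2: z = -0.3325 + -3.5400i, |z|^2 = 12.6420
Escaped at iteration 2

Answer: 2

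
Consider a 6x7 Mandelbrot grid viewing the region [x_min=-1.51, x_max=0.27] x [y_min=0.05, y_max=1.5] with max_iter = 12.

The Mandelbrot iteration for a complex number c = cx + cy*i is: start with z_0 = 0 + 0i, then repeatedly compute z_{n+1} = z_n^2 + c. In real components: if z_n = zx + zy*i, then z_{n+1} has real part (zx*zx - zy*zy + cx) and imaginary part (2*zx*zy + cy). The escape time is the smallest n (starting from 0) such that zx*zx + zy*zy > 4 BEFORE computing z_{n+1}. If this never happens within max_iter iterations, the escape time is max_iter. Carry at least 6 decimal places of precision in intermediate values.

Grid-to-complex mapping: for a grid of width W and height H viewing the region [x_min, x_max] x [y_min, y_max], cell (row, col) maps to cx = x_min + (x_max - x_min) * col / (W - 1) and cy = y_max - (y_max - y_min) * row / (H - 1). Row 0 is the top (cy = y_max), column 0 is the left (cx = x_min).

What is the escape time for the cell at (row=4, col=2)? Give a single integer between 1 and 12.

Answer: 6

Derivation:
z_0 = 0 + 0i, c = -0.7980 + 0.5333i
Iter 1: z = -0.7980 + 0.5333i, |z|^2 = 0.9212
Iter 2: z = -0.4456 + -0.3179i, |z|^2 = 0.2996
Iter 3: z = -0.7004 + 0.8166i, |z|^2 = 1.1575
Iter 4: z = -0.9743 + -0.6107i, |z|^2 = 1.3222
Iter 5: z = -0.2217 + 1.7233i, |z|^2 = 3.0189
Iter 6: z = -3.7186 + -0.2308i, |z|^2 = 13.8814
Escaped at iteration 6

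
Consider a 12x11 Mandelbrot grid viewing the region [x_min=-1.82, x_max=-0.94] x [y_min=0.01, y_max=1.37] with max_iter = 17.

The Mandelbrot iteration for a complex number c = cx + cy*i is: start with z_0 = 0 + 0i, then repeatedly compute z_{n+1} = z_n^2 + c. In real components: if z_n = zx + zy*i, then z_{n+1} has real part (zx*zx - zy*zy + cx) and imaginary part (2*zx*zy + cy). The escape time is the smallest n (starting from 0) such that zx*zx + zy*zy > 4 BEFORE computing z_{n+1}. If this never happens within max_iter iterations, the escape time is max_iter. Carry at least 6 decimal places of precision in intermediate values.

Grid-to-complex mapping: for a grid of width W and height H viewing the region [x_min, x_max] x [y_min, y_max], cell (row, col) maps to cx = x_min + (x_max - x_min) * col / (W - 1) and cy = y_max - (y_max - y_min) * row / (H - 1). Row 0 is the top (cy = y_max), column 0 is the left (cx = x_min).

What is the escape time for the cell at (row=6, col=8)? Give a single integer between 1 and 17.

z_0 = 0 + 0i, c = -1.1800 + 0.5540i
Iter 1: z = -1.1800 + 0.5540i, |z|^2 = 1.6993
Iter 2: z = -0.0945 + -0.7534i, |z|^2 = 0.5766
Iter 3: z = -1.7387 + 0.6964i, |z|^2 = 3.5082
Iter 4: z = 1.3582 + -1.8678i, |z|^2 = 5.3334
Escaped at iteration 4

Answer: 4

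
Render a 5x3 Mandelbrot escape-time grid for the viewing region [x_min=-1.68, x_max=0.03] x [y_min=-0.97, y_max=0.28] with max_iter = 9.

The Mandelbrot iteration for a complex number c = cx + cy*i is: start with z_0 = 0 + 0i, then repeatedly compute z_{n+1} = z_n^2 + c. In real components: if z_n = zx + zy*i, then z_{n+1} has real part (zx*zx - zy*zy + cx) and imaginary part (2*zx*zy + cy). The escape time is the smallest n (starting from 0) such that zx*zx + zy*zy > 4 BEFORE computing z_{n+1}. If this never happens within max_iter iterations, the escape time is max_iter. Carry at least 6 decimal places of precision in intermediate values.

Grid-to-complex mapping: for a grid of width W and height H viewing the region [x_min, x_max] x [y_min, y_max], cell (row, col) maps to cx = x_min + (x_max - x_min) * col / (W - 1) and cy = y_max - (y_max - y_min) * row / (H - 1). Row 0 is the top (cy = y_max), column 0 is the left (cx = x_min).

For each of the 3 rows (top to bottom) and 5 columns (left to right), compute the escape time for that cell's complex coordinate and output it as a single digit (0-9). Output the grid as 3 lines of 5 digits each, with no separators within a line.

Answer: 49999
49899
23356

Derivation:
(row=0, col=0): c = -1.6800 + 0.2800i → escape time 4
(row=0, col=1): c = -1.2525 + 0.2800i → escape time 9
(row=0, col=2): c = -0.8250 + 0.2800i → escape time 9
(row=0, col=3): c = -0.3975 + 0.2800i → escape time 9
(row=0, col=4): c = 0.0300 + 0.2800i → escape time 9
(row=1, col=0): c = -1.6800 + -0.3450i → escape time 4
(row=1, col=1): c = -1.2525 + -0.3450i → escape time 9
(row=1, col=2): c = -0.8250 + -0.3450i → escape time 8
(row=1, col=3): c = -0.3975 + -0.3450i → escape time 9
(row=1, col=4): c = 0.0300 + -0.3450i → escape time 9
(row=2, col=0): c = -1.6800 + -0.9700i → escape time 2
(row=2, col=1): c = -1.2525 + -0.9700i → escape time 3
(row=2, col=2): c = -0.8250 + -0.9700i → escape time 3
(row=2, col=3): c = -0.3975 + -0.9700i → escape time 5
(row=2, col=4): c = 0.0300 + -0.9700i → escape time 6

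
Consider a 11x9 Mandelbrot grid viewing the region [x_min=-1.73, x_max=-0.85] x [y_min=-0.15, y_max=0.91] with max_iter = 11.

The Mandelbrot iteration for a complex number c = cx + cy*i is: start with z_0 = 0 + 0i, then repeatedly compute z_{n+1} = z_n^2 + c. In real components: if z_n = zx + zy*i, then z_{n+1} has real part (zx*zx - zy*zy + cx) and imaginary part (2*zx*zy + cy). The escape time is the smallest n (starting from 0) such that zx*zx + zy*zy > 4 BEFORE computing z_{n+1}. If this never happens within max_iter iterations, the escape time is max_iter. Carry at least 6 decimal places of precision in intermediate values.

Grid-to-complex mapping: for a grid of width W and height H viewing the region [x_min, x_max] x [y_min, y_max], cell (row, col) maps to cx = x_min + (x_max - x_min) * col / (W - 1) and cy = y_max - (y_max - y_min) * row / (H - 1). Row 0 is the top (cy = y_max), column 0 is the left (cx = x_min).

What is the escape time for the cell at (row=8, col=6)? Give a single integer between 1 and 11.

z_0 = 0 + 0i, c = -1.2020 + -0.1500i
Iter 1: z = -1.2020 + -0.1500i, |z|^2 = 1.4673
Iter 2: z = 0.2203 + 0.2106i, |z|^2 = 0.0929
Iter 3: z = -1.1978 + -0.0572i, |z|^2 = 1.4380
Iter 4: z = 0.2295 + -0.0130i, |z|^2 = 0.0528
Iter 5: z = -1.1495 + -0.1559i, |z|^2 = 1.3457
Iter 6: z = 0.0950 + 0.2085i, |z|^2 = 0.0525
Iter 7: z = -1.2364 + -0.1104i, |z|^2 = 1.5410
Iter 8: z = 0.3146 + 0.1229i, |z|^2 = 0.1141
Iter 9: z = -1.1181 + -0.0726i, |z|^2 = 1.2555
Iter 10: z = 0.0429 + 0.0125i, |z|^2 = 0.0020

Answer: 11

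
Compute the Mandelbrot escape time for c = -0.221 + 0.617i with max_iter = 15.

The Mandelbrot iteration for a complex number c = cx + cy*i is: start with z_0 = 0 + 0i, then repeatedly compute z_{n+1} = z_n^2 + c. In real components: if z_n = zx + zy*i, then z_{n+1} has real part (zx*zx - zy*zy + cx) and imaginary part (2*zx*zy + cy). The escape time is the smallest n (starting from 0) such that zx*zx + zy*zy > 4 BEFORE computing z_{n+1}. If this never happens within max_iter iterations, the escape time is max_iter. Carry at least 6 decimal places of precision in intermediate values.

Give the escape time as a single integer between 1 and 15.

z_0 = 0 + 0i, c = -0.2210 + 0.6170i
Iter 1: z = -0.2210 + 0.6170i, |z|^2 = 0.4295
Iter 2: z = -0.5528 + 0.3443i, |z|^2 = 0.4242
Iter 3: z = -0.0339 + 0.2363i, |z|^2 = 0.0570
Iter 4: z = -0.2757 + 0.6010i, |z|^2 = 0.4372
Iter 5: z = -0.5062 + 0.2856i, |z|^2 = 0.3378
Iter 6: z = -0.0464 + 0.3279i, |z|^2 = 0.1096
Iter 7: z = -0.3263 + 0.5866i, |z|^2 = 0.4506
Iter 8: z = -0.4586 + 0.2341i, |z|^2 = 0.2651
Iter 9: z = -0.0655 + 0.4022i, |z|^2 = 0.1661
Iter 10: z = -0.3785 + 0.5643i, |z|^2 = 0.4617
Iter 11: z = -0.3962 + 0.1898i, |z|^2 = 0.1930
Iter 12: z = -0.1001 + 0.4666i, |z|^2 = 0.2277
Iter 13: z = -0.4287 + 0.5236i, |z|^2 = 0.4579
Iter 14: z = -0.3114 + 0.1681i, |z|^2 = 0.1252

Answer: 15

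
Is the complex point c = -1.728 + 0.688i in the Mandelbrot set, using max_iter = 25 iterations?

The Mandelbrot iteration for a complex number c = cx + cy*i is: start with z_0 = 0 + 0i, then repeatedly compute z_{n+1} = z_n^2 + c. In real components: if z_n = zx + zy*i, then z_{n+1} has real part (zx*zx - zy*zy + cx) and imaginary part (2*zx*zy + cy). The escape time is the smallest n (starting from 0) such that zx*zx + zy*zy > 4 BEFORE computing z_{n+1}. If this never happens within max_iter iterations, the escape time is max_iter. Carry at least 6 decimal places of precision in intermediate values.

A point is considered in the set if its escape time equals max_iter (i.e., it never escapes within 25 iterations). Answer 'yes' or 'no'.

z_0 = 0 + 0i, c = -1.7280 + 0.6880i
Iter 1: z = -1.7280 + 0.6880i, |z|^2 = 3.4593
Iter 2: z = 0.7846 + -1.6897i, |z|^2 = 3.4708
Iter 3: z = -3.9675 + -1.9637i, |z|^2 = 19.5972
Escaped at iteration 3

Answer: no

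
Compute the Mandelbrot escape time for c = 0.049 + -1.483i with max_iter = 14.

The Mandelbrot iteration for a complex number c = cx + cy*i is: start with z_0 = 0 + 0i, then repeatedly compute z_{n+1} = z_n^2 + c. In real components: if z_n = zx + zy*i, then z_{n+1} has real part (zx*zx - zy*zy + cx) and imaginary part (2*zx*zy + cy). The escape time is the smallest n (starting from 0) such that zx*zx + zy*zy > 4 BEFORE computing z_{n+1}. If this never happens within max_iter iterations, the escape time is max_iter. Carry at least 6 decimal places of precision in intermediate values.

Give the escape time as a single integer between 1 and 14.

z_0 = 0 + 0i, c = 0.0490 + -1.4830i
Iter 1: z = 0.0490 + -1.4830i, |z|^2 = 2.2017
Iter 2: z = -2.1479 + -1.6283i, |z|^2 = 7.2649
Escaped at iteration 2

Answer: 2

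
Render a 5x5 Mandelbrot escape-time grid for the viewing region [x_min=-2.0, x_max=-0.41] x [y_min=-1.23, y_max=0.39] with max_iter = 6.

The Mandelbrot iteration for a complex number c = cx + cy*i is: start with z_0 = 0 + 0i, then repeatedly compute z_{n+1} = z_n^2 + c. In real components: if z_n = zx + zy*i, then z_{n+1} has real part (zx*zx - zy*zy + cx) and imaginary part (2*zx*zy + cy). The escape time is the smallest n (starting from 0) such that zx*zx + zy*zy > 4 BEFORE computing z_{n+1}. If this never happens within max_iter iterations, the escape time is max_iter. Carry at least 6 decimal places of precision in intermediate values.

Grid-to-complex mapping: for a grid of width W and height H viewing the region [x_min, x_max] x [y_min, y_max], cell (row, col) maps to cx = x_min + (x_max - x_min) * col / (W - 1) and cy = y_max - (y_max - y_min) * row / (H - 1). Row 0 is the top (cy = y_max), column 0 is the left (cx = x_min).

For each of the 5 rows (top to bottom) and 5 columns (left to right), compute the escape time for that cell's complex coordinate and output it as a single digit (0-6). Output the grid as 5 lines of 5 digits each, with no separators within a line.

Answer: 14666
16666
13666
13346
11233

Derivation:
(row=0, col=0): c = -2.0000 + 0.3900i → escape time 1
(row=0, col=1): c = -1.6025 + 0.3900i → escape time 4
(row=0, col=2): c = -1.2050 + 0.3900i → escape time 6
(row=0, col=3): c = -0.8075 + 0.3900i → escape time 6
(row=0, col=4): c = -0.4100 + 0.3900i → escape time 6
(row=1, col=0): c = -2.0000 + -0.0150i → escape time 1
(row=1, col=1): c = -1.6025 + -0.0150i → escape time 6
(row=1, col=2): c = -1.2050 + -0.0150i → escape time 6
(row=1, col=3): c = -0.8075 + -0.0150i → escape time 6
(row=1, col=4): c = -0.4100 + -0.0150i → escape time 6
(row=2, col=0): c = -2.0000 + -0.4200i → escape time 1
(row=2, col=1): c = -1.6025 + -0.4200i → escape time 3
(row=2, col=2): c = -1.2050 + -0.4200i → escape time 6
(row=2, col=3): c = -0.8075 + -0.4200i → escape time 6
(row=2, col=4): c = -0.4100 + -0.4200i → escape time 6
(row=3, col=0): c = -2.0000 + -0.8250i → escape time 1
(row=3, col=1): c = -1.6025 + -0.8250i → escape time 3
(row=3, col=2): c = -1.2050 + -0.8250i → escape time 3
(row=3, col=3): c = -0.8075 + -0.8250i → escape time 4
(row=3, col=4): c = -0.4100 + -0.8250i → escape time 6
(row=4, col=0): c = -2.0000 + -1.2300i → escape time 1
(row=4, col=1): c = -1.6025 + -1.2300i → escape time 1
(row=4, col=2): c = -1.2050 + -1.2300i → escape time 2
(row=4, col=3): c = -0.8075 + -1.2300i → escape time 3
(row=4, col=4): c = -0.4100 + -1.2300i → escape time 3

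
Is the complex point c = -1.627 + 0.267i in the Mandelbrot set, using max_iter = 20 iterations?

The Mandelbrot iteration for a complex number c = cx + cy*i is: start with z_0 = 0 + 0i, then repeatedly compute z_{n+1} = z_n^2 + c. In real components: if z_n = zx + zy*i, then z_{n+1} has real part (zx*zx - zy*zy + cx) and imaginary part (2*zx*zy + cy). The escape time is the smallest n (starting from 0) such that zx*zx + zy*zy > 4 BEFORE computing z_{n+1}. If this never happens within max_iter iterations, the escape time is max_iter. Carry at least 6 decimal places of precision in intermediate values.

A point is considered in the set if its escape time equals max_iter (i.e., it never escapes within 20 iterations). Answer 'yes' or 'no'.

z_0 = 0 + 0i, c = -1.6270 + 0.2670i
Iter 1: z = -1.6270 + 0.2670i, |z|^2 = 2.7184
Iter 2: z = 0.9488 + -0.6018i, |z|^2 = 1.2625
Iter 3: z = -1.0889 + -0.8751i, |z|^2 = 1.9514
Iter 4: z = -1.2071 + 2.1727i, |z|^2 = 6.1775
Escaped at iteration 4

Answer: no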